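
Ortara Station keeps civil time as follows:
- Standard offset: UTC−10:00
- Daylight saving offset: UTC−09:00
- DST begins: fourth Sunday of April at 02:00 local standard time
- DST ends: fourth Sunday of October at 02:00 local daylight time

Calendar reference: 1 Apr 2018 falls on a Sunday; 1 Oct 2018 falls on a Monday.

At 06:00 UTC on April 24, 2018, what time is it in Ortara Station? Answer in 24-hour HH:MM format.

21:00

1 April 2018 is a Sunday, so the first Sunday is April 1 and the fourth is April 22.
1 October 2018 is a Monday, so the first Sunday is October 7 and the fourth is October 28.
At the standard offset (UTC−10:00), 06:00 UTC − 10h = 20:00 Ortara Station standard time (rolling into the previous day, 23 April 2018).
Daylight saving runs 22 April – 28 October; the standard-time date in Ortara Station, April 23, 2018, is inside that window, so Ortara Station is at UTC−09:00.
06:00 UTC − 9h = 21:00 local (rolling into the previous day, 23 April 2018).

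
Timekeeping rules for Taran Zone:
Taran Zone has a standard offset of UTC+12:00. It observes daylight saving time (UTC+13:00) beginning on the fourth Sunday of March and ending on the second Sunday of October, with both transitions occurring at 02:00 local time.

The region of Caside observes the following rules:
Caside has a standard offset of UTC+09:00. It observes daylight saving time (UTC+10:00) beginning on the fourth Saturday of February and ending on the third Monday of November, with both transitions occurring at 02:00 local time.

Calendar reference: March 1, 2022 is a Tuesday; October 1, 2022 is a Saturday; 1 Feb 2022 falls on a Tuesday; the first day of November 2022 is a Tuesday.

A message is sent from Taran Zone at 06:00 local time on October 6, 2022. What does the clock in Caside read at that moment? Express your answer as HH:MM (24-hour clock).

1 March 2022 is a Tuesday, so the first Sunday is March 6 and the fourth is March 27.
1 October 2022 is a Saturday, so the first Sunday is October 2 and the second is October 9.
October 6, 2022 lies within the daylight-saving period (27 March – 9 October), so Taran Zone is on daylight time, UTC+13:00.
06:00 Taran Zone − 13h = 17:00 UTC (rolling into the previous day, 5 October 2022).
1 February 2022 is a Tuesday, so the first Saturday is February 5 and the fourth is February 26.
1 November 2022 is a Tuesday, so the first Monday is November 7 and the third is November 21.
At the standard offset (UTC+09:00), 17:00 UTC + 9h = 02:00 Caside standard time (rolling into the next day, 6 October 2022).
Daylight saving runs 26 February – 21 November; the standard-time date in Caside, October 6, 2022, is inside that window, so Caside is at UTC+10:00.
17:00 UTC + 10h = 03:00 Caside (rolling into the next day, 6 October 2022).

03:00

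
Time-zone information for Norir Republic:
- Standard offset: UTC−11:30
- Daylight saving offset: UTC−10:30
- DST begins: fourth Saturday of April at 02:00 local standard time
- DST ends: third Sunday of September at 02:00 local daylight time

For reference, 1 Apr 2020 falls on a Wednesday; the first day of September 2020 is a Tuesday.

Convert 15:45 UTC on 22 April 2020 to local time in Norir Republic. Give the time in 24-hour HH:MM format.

04:15

1 April 2020 is a Wednesday, so the first Saturday is April 4 and the fourth is April 25.
1 September 2020 is a Tuesday, so the first Sunday is September 6 and the third is September 20.
At the standard offset (UTC−11:30), 15:45 UTC − 11h30m = 04:15 Norir Republic standard time.
Daylight saving runs 25 April – 20 September; the standard-time date in Norir Republic, 22 April 2020, is outside that window, so Norir Republic is on standard time at UTC−11:30.
15:45 UTC − 11h30m = 04:15 local.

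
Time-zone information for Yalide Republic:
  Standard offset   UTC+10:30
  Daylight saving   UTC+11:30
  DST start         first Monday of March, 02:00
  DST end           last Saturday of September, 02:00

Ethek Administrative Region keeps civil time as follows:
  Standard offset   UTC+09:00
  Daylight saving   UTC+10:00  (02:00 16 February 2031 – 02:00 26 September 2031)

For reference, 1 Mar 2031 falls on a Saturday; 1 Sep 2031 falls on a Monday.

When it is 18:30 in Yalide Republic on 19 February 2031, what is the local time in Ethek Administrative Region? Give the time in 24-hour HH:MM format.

1 March 2031 is a Saturday, so the first Monday is March 3.
1 September 2031 is a Monday, so Saturdays fall on 6, 13, 20, 27; the last is September 27.
19 February 2031 does not fall between 3 March and 27 September, so daylight saving is not in effect and Yalide Republic is at UTC+10:30.
18:30 Yalide Republic − 10h30m = 08:00 UTC.
At the standard offset (UTC+09:00), 08:00 UTC + 9h = 17:00 Ethek Administrative Region standard time.
The standard-time date in Ethek Administrative Region, 19 February 2031, lies within the daylight-saving period (16 February – 26 September), so Ethek Administrative Region is on daylight time, UTC+10:00.
08:00 UTC + 10h = 18:00 Ethek Administrative Region.

18:00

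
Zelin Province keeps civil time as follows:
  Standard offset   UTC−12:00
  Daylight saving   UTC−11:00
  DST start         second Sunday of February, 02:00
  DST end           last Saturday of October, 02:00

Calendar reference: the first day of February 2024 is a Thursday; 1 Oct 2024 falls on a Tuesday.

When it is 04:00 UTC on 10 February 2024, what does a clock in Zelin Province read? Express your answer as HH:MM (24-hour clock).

1 February 2024 is a Thursday, so the first Sunday is February 4 and the second is February 11.
1 October 2024 is a Tuesday, so Saturdays fall on 5, 12, 19, 26; the last is October 26.
At the standard offset (UTC−12:00), 04:00 UTC − 12h = 16:00 Zelin Province standard time (rolling into the previous day, 9 February 2024).
Daylight saving runs 11 February – 26 October; the standard-time date in Zelin Province, 9 February 2024, is outside that window, so Zelin Province is on standard time at UTC−12:00.
04:00 UTC − 12h = 16:00 local (rolling into the previous day, 9 February 2024).

16:00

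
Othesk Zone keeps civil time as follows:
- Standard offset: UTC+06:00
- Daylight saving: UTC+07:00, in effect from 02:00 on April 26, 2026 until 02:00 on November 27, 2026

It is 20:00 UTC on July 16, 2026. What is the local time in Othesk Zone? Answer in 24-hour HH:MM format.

03:00

At the standard offset (UTC+06:00), 20:00 UTC + 6h = 02:00 Othesk Zone standard time (rolling into the next day, 17 July 2026).
Daylight saving runs 26 April – 27 November; the standard-time date in Othesk Zone, July 17, 2026, is inside that window, so Othesk Zone is at UTC+07:00.
20:00 UTC + 7h = 03:00 local (rolling into the next day, 17 July 2026).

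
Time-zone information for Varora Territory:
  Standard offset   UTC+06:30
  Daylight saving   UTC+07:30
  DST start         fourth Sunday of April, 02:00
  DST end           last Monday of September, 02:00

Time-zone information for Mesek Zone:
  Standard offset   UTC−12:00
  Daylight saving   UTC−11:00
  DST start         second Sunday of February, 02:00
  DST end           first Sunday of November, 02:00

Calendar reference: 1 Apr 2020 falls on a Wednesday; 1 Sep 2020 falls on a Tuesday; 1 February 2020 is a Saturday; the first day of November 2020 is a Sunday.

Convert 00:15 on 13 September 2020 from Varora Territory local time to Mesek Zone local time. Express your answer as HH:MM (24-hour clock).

1 April 2020 is a Wednesday, so the first Sunday is April 5 and the fourth is April 26.
1 September 2020 is a Tuesday, so Mondays fall on 7, 14, 21, 28; the last is September 28.
13 September 2020 falls between 26 April and 28 September, so daylight saving is in effect and Varora Territory is at UTC+07:30.
00:15 Varora Territory − 7h30m = 16:45 UTC (rolling into the previous day, 12 September 2020).
1 February 2020 is a Saturday, so the first Sunday is February 2 and the second is February 9.
1 November 2020 is a Sunday, so the first Sunday is November 1.
At the standard offset (UTC−12:00), 16:45 UTC − 12h = 04:45 Mesek Zone standard time.
Daylight saving runs 9 February – 1 November; the standard-time date in Mesek Zone, 12 September 2020, is inside that window, so Mesek Zone is at UTC−11:00.
16:45 UTC − 11h = 05:45 Mesek Zone.

05:45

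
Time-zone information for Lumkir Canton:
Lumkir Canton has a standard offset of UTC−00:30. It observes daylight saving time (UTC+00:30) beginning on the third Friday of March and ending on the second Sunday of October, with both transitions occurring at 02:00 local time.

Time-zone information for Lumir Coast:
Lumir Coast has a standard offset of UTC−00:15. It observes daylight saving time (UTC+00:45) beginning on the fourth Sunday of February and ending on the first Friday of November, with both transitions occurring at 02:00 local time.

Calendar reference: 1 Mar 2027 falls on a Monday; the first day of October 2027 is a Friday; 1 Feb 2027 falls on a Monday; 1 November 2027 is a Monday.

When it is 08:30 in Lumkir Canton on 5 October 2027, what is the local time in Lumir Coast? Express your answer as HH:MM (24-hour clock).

1 March 2027 is a Monday, so the first Friday is March 5 and the third is March 19.
1 October 2027 is a Friday, so the first Sunday is October 3 and the second is October 10.
5 October 2027 lies within the daylight-saving period (19 March – 10 October), so Lumkir Canton is on daylight time, UTC+00:30.
08:30 Lumkir Canton − 0h30m = 08:00 UTC.
1 February 2027 is a Monday, so the first Sunday is February 7 and the fourth is February 28.
1 November 2027 is a Monday, so the first Friday is November 5.
At the standard offset (UTC−00:15), 08:00 UTC − 0h15m = 07:45 Lumir Coast standard time.
The standard-time date in Lumir Coast, 5 October 2027, falls between 28 February and 5 November, so daylight saving is in effect and Lumir Coast is at UTC+00:45.
08:00 UTC + 0h45m = 08:45 Lumir Coast.

08:45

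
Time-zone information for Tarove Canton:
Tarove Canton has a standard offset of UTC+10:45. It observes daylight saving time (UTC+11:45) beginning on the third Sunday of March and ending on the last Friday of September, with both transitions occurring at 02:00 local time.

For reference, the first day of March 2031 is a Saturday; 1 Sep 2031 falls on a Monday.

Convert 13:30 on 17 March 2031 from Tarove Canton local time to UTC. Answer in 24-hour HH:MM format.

1 March 2031 is a Saturday, so the first Sunday is March 2 and the third is March 16.
1 September 2031 is a Monday, so Fridays fall on 5, 12, 19, 26; the last is September 26.
17 March 2031 lies within the daylight-saving period (16 March – 26 September), so Tarove Canton is on daylight time, UTC+11:45.
13:30 local − 11h45m = 01:45 UTC.

01:45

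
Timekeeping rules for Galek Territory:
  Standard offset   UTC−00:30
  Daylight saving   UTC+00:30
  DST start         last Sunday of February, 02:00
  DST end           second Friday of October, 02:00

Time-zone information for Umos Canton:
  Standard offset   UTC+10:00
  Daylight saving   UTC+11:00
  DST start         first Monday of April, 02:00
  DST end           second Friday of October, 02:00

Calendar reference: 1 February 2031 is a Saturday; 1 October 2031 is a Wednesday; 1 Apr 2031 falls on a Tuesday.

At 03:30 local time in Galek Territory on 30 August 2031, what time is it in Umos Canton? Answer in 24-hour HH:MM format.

1 February 2031 is a Saturday, so Sundays fall on 2, 9, 16, 23; the last is February 23.
1 October 2031 is a Wednesday, so the first Friday is October 3 and the second is October 10.
30 August 2031 lies within the daylight-saving period (23 February – 10 October), so Galek Territory is on daylight time, UTC+00:30.
03:30 Galek Territory − 0h30m = 03:00 UTC.
1 April 2031 is a Tuesday, so the first Monday is April 7.
1 October 2031 is a Wednesday, so the first Friday is October 3 and the second is October 10.
At the standard offset (UTC+10:00), 03:00 UTC + 10h = 13:00 Umos Canton standard time.
Daylight saving runs 7 April – 10 October; the standard-time date in Umos Canton, 30 August 2031, is inside that window, so Umos Canton is at UTC+11:00.
03:00 UTC + 11h = 14:00 Umos Canton.

14:00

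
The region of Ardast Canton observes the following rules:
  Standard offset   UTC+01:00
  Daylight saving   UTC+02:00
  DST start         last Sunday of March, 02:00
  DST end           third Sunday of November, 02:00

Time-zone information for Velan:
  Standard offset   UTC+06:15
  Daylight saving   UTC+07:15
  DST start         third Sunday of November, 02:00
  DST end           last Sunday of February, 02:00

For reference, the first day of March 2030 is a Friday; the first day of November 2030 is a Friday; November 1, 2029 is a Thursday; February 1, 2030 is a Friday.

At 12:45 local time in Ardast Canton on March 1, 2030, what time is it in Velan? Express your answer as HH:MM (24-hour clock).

18:00

1 March 2030 is a Friday, so Sundays fall on 3, 10, 17, 24, 31; the last is March 31.
1 November 2030 is a Friday, so the first Sunday is November 3 and the third is November 17.
March 1, 2030 does not fall between 31 March and 17 November, so daylight saving is not in effect and Ardast Canton is at UTC+01:00.
12:45 Ardast Canton − 1h = 11:45 UTC.
1 November 2029 is a Thursday, so the first Sunday is November 4 and the third is November 18.
1 February 2030 is a Friday, so Sundays fall on 3, 10, 17, 24; the last is February 24.
At the standard offset (UTC+06:15), 11:45 UTC + 6h15m = 18:00 Velan standard time.
Daylight saving runs 18 November 2029 – 24 February 2030; the standard-time date in Velan, March 1, 2030, is outside that window, so Velan is on standard time at UTC+06:15.
11:45 UTC + 6h15m = 18:00 Velan.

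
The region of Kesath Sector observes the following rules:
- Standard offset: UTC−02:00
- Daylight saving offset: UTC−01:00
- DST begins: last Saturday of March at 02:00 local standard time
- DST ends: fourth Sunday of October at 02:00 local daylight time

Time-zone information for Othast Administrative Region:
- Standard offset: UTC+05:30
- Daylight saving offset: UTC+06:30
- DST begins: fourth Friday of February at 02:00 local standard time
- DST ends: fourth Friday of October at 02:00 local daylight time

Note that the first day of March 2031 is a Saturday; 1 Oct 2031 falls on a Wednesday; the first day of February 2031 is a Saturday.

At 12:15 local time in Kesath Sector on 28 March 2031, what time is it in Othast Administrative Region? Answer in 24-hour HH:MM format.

20:45

1 March 2031 is a Saturday, so Saturdays fall on 1, 8, 15, 22, 29; the last is March 29.
1 October 2031 is a Wednesday, so the first Sunday is October 5 and the fourth is October 26.
28 March 2031 is outside the daylight-saving period (29 March – 26 October), so Kesath Sector is on standard time, UTC−02:00.
12:15 Kesath Sector + 2h = 14:15 UTC.
1 February 2031 is a Saturday, so the first Friday is February 7 and the fourth is February 28.
1 October 2031 is a Wednesday, so the first Friday is October 3 and the fourth is October 24.
At the standard offset (UTC+05:30), 14:15 UTC + 5h30m = 19:45 Othast Administrative Region standard time.
The standard-time date in Othast Administrative Region, 28 March 2031, falls between 28 February and 24 October, so daylight saving is in effect and Othast Administrative Region is at UTC+06:30.
14:15 UTC + 6h30m = 20:45 Othast Administrative Region.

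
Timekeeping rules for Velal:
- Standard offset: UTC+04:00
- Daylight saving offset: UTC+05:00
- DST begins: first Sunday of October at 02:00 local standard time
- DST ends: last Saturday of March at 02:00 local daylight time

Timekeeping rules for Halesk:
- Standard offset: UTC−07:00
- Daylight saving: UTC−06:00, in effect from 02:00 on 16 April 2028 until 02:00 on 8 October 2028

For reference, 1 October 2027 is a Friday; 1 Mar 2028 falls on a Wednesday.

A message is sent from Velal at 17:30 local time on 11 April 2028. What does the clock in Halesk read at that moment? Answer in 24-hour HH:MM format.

1 October 2027 is a Friday, so the first Sunday is October 3.
1 March 2028 is a Wednesday, so Saturdays fall on 4, 11, 18, 25; the last is March 25.
11 April 2028 is outside the daylight-saving period (3 October 2027 – 25 March 2028), so Velal is on standard time, UTC+04:00.
17:30 Velal − 4h = 13:30 UTC.
At the standard offset (UTC−07:00), 13:30 UTC − 7h = 06:30 Halesk standard time.
The standard-time date in Halesk, 11 April 2028, does not fall between 16 April and 8 October, so daylight saving is not in effect and Halesk is at UTC−07:00.
13:30 UTC − 7h = 06:30 Halesk.

06:30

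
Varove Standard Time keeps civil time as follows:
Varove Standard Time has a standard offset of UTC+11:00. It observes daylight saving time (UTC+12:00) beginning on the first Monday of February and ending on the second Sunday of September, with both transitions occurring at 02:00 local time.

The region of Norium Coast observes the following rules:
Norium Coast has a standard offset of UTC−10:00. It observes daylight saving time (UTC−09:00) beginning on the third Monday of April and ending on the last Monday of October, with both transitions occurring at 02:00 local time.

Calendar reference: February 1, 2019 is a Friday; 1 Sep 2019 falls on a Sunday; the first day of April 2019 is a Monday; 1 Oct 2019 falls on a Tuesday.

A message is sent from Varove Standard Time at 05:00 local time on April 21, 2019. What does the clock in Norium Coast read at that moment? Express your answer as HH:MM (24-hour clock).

1 February 2019 is a Friday, so the first Monday is February 4.
1 September 2019 is a Sunday, so the first Sunday is September 1 and the second is September 8.
Daylight saving runs 4 February – 8 September; April 21, 2019 is inside that window, so Varove Standard Time is at UTC+12:00.
05:00 Varove Standard Time − 12h = 17:00 UTC (rolling into the previous day, 20 April 2019).
1 April 2019 is a Monday, so the first Monday is April 1 and the third is April 15.
1 October 2019 is a Tuesday, so Mondays fall on 7, 14, 21, 28; the last is October 28.
At the standard offset (UTC−10:00), 17:00 UTC − 10h = 07:00 Norium Coast standard time.
The standard-time date in Norium Coast, April 20, 2019, lies within the daylight-saving period (15 April – 28 October), so Norium Coast is on daylight time, UTC−09:00.
17:00 UTC − 9h = 08:00 Norium Coast.

08:00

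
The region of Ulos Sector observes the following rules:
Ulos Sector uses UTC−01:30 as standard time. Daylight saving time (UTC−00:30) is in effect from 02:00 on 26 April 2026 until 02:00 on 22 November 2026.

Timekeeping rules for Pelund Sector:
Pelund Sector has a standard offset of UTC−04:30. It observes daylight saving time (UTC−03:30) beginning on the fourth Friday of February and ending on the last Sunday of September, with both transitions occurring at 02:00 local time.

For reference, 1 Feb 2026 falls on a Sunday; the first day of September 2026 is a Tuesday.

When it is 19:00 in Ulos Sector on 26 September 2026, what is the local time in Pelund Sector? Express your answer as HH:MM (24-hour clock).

Daylight saving runs 26 April – 22 November; 26 September 2026 is inside that window, so Ulos Sector is at UTC−00:30.
19:00 Ulos Sector + 0h30m = 19:30 UTC.
1 February 2026 is a Sunday, so the first Friday is February 6 and the fourth is February 27.
1 September 2026 is a Tuesday, so Sundays fall on 6, 13, 20, 27; the last is September 27.
At the standard offset (UTC−04:30), 19:30 UTC − 4h30m = 15:00 Pelund Sector standard time.
The standard-time date in Pelund Sector, 26 September 2026, falls between 27 February and 27 September, so daylight saving is in effect and Pelund Sector is at UTC−03:30.
19:30 UTC − 3h30m = 16:00 Pelund Sector.

16:00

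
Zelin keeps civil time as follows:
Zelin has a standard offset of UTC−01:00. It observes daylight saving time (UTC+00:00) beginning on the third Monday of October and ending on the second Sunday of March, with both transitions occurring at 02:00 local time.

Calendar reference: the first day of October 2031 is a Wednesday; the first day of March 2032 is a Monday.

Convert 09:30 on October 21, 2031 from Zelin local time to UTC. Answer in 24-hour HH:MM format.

1 October 2031 is a Wednesday, so the first Monday is October 6 and the third is October 20.
1 March 2032 is a Monday, so the first Sunday is March 7 and the second is March 14.
October 21, 2031 lies within the daylight-saving period (20 October 2031 – 14 March 2032), so Zelin is on daylight time, UTC+00:00.
09:30 local − 0h = 09:30 UTC.

09:30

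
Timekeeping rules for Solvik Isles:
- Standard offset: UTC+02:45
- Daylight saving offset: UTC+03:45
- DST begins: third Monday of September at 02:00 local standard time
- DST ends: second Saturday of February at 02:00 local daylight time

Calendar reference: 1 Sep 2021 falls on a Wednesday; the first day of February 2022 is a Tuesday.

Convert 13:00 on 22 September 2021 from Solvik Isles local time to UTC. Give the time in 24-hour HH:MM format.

09:15

1 September 2021 is a Wednesday, so the first Monday is September 6 and the third is September 20.
1 February 2022 is a Tuesday, so the first Saturday is February 5 and the second is February 12.
22 September 2021 lies within the daylight-saving period (20 September 2021 – 12 February 2022), so Solvik Isles is on daylight time, UTC+03:45.
13:00 local − 3h45m = 09:15 UTC.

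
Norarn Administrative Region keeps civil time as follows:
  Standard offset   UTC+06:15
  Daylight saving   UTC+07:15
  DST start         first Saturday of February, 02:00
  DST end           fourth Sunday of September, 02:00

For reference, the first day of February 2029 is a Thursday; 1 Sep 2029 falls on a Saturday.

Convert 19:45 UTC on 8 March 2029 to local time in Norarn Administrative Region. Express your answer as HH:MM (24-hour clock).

1 February 2029 is a Thursday, so the first Saturday is February 3.
1 September 2029 is a Saturday, so the first Sunday is September 2 and the fourth is September 23.
At the standard offset (UTC+06:15), 19:45 UTC + 6h15m = 02:00 Norarn Administrative Region standard time (rolling into the next day, 9 March 2029).
Daylight saving runs 3 February – 23 September; the standard-time date in Norarn Administrative Region, 9 March 2029, is inside that window, so Norarn Administrative Region is at UTC+07:15.
19:45 UTC + 7h15m = 03:00 local (rolling into the next day, 9 March 2029).

03:00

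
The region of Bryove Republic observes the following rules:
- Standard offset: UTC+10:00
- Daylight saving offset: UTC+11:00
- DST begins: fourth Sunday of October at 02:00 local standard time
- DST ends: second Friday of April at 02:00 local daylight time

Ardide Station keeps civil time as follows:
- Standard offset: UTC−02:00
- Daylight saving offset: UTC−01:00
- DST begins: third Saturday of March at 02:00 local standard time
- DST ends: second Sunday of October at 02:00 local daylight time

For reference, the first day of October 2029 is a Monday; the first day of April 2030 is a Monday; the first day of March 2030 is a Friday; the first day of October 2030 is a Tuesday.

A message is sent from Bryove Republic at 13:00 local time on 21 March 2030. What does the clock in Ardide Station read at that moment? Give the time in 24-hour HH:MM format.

01:00

1 October 2029 is a Monday, so the first Sunday is October 7 and the fourth is October 28.
1 April 2030 is a Monday, so the first Friday is April 5 and the second is April 12.
Daylight saving runs 28 October 2029 – 12 April 2030; 21 March 2030 is inside that window, so Bryove Republic is at UTC+11:00.
13:00 Bryove Republic − 11h = 02:00 UTC.
1 March 2030 is a Friday, so the first Saturday is March 2 and the third is March 16.
1 October 2030 is a Tuesday, so the first Sunday is October 6 and the second is October 13.
At the standard offset (UTC−02:00), 02:00 UTC − 2h = 00:00 Ardide Station standard time.
The standard-time date in Ardide Station, 21 March 2030, lies within the daylight-saving period (16 March – 13 October), so Ardide Station is on daylight time, UTC−01:00.
02:00 UTC − 1h = 01:00 Ardide Station.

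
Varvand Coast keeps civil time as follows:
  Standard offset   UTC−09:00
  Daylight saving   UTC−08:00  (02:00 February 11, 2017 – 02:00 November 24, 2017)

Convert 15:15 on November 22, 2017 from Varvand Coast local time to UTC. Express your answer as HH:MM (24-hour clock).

Daylight saving runs 11 February – 24 November; November 22, 2017 is inside that window, so Varvand Coast is at UTC−08:00.
15:15 local + 8h = 23:15 UTC.

23:15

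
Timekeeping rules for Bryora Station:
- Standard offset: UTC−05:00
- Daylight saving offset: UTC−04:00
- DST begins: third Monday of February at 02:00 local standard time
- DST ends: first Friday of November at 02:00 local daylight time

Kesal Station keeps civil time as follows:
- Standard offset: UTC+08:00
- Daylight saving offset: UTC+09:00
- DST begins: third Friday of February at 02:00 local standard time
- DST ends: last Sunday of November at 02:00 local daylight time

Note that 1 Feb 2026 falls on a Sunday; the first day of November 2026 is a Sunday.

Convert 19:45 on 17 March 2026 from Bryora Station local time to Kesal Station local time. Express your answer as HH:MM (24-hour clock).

08:45

1 February 2026 is a Sunday, so the first Monday is February 2 and the third is February 16.
1 November 2026 is a Sunday, so the first Friday is November 6.
17 March 2026 lies within the daylight-saving period (16 February – 6 November), so Bryora Station is on daylight time, UTC−04:00.
19:45 Bryora Station + 4h = 23:45 UTC.
1 February 2026 is a Sunday, so the first Friday is February 6 and the third is February 20.
1 November 2026 is a Sunday, so Sundays fall on 1, 8, 15, 22, 29; the last is November 29.
At the standard offset (UTC+08:00), 23:45 UTC + 8h = 07:45 Kesal Station standard time (rolling into the next day, 18 March 2026).
Daylight saving runs 20 February – 29 November; the standard-time date in Kesal Station, 18 March 2026, is inside that window, so Kesal Station is at UTC+09:00.
23:45 UTC + 9h = 08:45 Kesal Station (rolling into the next day, 18 March 2026).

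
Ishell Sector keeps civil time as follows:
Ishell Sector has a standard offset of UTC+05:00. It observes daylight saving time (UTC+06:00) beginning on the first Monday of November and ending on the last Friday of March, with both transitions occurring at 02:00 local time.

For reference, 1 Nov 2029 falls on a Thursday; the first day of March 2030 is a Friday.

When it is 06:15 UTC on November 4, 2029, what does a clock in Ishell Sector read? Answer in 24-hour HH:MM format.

11:15

1 November 2029 is a Thursday, so the first Monday is November 5.
1 March 2030 is a Friday, so Fridays fall on 1, 8, 15, 22, 29; the last is March 29.
At the standard offset (UTC+05:00), 06:15 UTC + 5h = 11:15 Ishell Sector standard time.
Daylight saving runs 5 November 2029 – 29 March 2030; the standard-time date in Ishell Sector, November 4, 2029, is outside that window, so Ishell Sector is on standard time at UTC+05:00.
06:15 UTC + 5h = 11:15 local.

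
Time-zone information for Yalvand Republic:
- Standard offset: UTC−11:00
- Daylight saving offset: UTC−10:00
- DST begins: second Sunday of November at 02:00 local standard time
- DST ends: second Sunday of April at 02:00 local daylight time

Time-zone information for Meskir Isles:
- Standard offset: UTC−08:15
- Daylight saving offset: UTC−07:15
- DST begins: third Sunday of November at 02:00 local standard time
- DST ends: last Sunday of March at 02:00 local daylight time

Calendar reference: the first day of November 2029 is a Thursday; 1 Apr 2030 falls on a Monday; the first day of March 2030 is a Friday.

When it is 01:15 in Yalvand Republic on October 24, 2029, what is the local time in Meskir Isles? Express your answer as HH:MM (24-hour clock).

04:00

1 November 2029 is a Thursday, so the first Sunday is November 4 and the second is November 11.
1 April 2030 is a Monday, so the first Sunday is April 7 and the second is April 14.
October 24, 2029 does not fall between 11 November 2029 and 14 April 2030, so daylight saving is not in effect and Yalvand Republic is at UTC−11:00.
01:15 Yalvand Republic + 11h = 12:15 UTC.
1 November 2029 is a Thursday, so the first Sunday is November 4 and the third is November 18.
1 March 2030 is a Friday, so Sundays fall on 3, 10, 17, 24, 31; the last is March 31.
At the standard offset (UTC−08:15), 12:15 UTC − 8h15m = 04:00 Meskir Isles standard time.
The standard-time date in Meskir Isles, October 24, 2029, does not fall between 18 November 2029 and 31 March 2030, so daylight saving is not in effect and Meskir Isles is at UTC−08:15.
12:15 UTC − 8h15m = 04:00 Meskir Isles.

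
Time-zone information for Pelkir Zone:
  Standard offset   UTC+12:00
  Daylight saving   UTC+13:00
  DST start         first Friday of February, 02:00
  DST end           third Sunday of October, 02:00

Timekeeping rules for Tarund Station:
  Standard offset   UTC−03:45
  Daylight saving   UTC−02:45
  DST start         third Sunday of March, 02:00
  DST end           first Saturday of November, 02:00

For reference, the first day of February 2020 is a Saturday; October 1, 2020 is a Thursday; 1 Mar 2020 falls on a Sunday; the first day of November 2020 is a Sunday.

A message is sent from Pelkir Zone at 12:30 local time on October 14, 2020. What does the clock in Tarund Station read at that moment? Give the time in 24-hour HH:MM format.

1 February 2020 is a Saturday, so the first Friday is February 7.
1 October 2020 is a Thursday, so the first Sunday is October 4 and the third is October 18.
October 14, 2020 lies within the daylight-saving period (7 February – 18 October), so Pelkir Zone is on daylight time, UTC+13:00.
12:30 Pelkir Zone − 13h = 23:30 UTC (rolling into the previous day, 13 October 2020).
1 March 2020 is a Sunday, so the first Sunday is March 1 and the third is March 15.
1 November 2020 is a Sunday, so the first Saturday is November 7.
At the standard offset (UTC−03:45), 23:30 UTC − 3h45m = 19:45 Tarund Station standard time.
The standard-time date in Tarund Station, October 13, 2020, falls between 15 March and 7 November, so daylight saving is in effect and Tarund Station is at UTC−02:45.
23:30 UTC − 2h45m = 20:45 Tarund Station.

20:45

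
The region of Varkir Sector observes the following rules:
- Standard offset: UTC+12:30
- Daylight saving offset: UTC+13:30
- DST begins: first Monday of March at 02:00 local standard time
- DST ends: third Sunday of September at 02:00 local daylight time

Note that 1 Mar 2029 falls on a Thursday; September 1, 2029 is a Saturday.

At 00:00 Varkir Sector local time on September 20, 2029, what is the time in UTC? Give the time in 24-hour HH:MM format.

11:30

1 March 2029 is a Thursday, so the first Monday is March 5.
1 September 2029 is a Saturday, so the first Sunday is September 2 and the third is September 16.
September 20, 2029 does not fall between 5 March and 16 September, so daylight saving is not in effect and Varkir Sector is at UTC+12:30.
00:00 local − 12h30m = 11:30 UTC (rolling into the previous day, 19 September 2029).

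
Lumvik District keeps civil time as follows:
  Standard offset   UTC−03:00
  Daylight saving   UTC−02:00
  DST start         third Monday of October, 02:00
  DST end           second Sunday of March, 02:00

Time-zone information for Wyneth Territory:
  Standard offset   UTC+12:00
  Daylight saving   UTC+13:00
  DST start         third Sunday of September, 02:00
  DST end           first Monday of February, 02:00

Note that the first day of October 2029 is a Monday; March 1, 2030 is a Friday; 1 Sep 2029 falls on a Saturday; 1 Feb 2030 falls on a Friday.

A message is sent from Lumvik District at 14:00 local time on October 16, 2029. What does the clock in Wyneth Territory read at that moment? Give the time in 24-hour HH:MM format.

1 October 2029 is a Monday, so the first Monday is October 1 and the third is October 15.
1 March 2030 is a Friday, so the first Sunday is March 3 and the second is March 10.
October 16, 2029 lies within the daylight-saving period (15 October 2029 – 10 March 2030), so Lumvik District is on daylight time, UTC−02:00.
14:00 Lumvik District + 2h = 16:00 UTC.
1 September 2029 is a Saturday, so the first Sunday is September 2 and the third is September 16.
1 February 2030 is a Friday, so the first Monday is February 4.
At the standard offset (UTC+12:00), 16:00 UTC + 12h = 04:00 Wyneth Territory standard time (rolling into the next day, 17 October 2029).
The standard-time date in Wyneth Territory, October 17, 2029, lies within the daylight-saving period (16 September 2029 – 4 February 2030), so Wyneth Territory is on daylight time, UTC+13:00.
16:00 UTC + 13h = 05:00 Wyneth Territory (rolling into the next day, 17 October 2029).

05:00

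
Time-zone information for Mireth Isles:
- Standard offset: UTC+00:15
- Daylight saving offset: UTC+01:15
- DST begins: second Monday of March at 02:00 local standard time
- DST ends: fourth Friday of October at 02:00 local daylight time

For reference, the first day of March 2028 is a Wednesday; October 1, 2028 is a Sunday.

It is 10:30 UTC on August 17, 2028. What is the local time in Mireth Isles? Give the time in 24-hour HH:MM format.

11:45

1 March 2028 is a Wednesday, so the first Monday is March 6 and the second is March 13.
1 October 2028 is a Sunday, so the first Friday is October 6 and the fourth is October 27.
At the standard offset (UTC+00:15), 10:30 UTC + 0h15m = 10:45 Mireth Isles standard time.
The standard-time date in Mireth Isles, August 17, 2028, falls between 13 March and 27 October, so daylight saving is in effect and Mireth Isles is at UTC+01:15.
10:30 UTC + 1h15m = 11:45 local.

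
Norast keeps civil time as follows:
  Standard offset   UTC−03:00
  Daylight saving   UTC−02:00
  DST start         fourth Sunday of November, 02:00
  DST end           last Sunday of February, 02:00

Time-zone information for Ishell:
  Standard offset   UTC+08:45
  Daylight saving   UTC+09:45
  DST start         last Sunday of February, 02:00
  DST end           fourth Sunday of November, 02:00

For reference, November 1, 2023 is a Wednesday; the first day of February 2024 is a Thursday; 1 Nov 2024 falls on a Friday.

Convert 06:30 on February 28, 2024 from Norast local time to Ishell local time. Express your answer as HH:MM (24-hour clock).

1 November 2023 is a Wednesday, so the first Sunday is November 5 and the fourth is November 26.
1 February 2024 is a Thursday, so Sundays fall on 4, 11, 18, 25; the last is February 25.
February 28, 2024 is outside the daylight-saving period (26 November 2023 – 25 February 2024), so Norast is on standard time, UTC−03:00.
06:30 Norast + 3h = 09:30 UTC.
1 February 2024 is a Thursday, so Sundays fall on 4, 11, 18, 25; the last is February 25.
1 November 2024 is a Friday, so the first Sunday is November 3 and the fourth is November 24.
At the standard offset (UTC+08:45), 09:30 UTC + 8h45m = 18:15 Ishell standard time.
The standard-time date in Ishell, February 28, 2024, lies within the daylight-saving period (25 February – 24 November), so Ishell is on daylight time, UTC+09:45.
09:30 UTC + 9h45m = 19:15 Ishell.

19:15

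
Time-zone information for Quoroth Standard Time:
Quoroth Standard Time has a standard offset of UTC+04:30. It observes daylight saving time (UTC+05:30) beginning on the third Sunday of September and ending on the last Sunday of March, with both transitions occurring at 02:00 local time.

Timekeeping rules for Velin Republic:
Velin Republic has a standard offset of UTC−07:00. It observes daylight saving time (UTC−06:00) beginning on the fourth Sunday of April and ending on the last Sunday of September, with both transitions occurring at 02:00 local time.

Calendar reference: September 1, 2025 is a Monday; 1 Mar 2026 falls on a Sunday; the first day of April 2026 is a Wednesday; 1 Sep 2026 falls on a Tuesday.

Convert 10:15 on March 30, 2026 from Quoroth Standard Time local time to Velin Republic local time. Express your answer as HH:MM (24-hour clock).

22:45

1 September 2025 is a Monday, so the first Sunday is September 7 and the third is September 21.
1 March 2026 is a Sunday, so Sundays fall on 1, 8, 15, 22, 29; the last is March 29.
March 30, 2026 does not fall between 21 September 2025 and 29 March 2026, so daylight saving is not in effect and Quoroth Standard Time is at UTC+04:30.
10:15 Quoroth Standard Time − 4h30m = 05:45 UTC.
1 April 2026 is a Wednesday, so the first Sunday is April 5 and the fourth is April 26.
1 September 2026 is a Tuesday, so Sundays fall on 6, 13, 20, 27; the last is September 27.
At the standard offset (UTC−07:00), 05:45 UTC − 7h = 22:45 Velin Republic standard time (rolling into the previous day, 29 March 2026).
Daylight saving runs 26 April – 27 September; the standard-time date in Velin Republic, March 29, 2026, is outside that window, so Velin Republic is on standard time at UTC−07:00.
05:45 UTC − 7h = 22:45 Velin Republic (rolling into the previous day, 29 March 2026).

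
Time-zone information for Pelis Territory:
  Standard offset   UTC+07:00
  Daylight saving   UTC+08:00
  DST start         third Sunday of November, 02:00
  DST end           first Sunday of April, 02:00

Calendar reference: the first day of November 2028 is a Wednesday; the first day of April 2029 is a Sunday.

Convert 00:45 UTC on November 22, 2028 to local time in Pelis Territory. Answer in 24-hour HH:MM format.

1 November 2028 is a Wednesday, so the first Sunday is November 5 and the third is November 19.
1 April 2029 is a Sunday, so the first Sunday is April 1.
At the standard offset (UTC+07:00), 00:45 UTC + 7h = 07:45 Pelis Territory standard time.
The standard-time date in Pelis Territory, November 22, 2028, lies within the daylight-saving period (19 November 2028 – 1 April 2029), so Pelis Territory is on daylight time, UTC+08:00.
00:45 UTC + 8h = 08:45 local.

08:45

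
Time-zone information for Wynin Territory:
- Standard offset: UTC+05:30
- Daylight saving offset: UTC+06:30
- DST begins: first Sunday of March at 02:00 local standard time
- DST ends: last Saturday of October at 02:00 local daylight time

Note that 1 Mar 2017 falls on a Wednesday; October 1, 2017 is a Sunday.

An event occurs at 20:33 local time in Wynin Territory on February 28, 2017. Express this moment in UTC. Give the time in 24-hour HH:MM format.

1 March 2017 is a Wednesday, so the first Sunday is March 5.
1 October 2017 is a Sunday, so Saturdays fall on 7, 14, 21, 28; the last is October 28.
Daylight saving runs 5 March – 28 October; February 28, 2017 is outside that window, so Wynin Territory is on standard time at UTC+05:30.
20:33 local − 5h30m = 15:03 UTC.

15:03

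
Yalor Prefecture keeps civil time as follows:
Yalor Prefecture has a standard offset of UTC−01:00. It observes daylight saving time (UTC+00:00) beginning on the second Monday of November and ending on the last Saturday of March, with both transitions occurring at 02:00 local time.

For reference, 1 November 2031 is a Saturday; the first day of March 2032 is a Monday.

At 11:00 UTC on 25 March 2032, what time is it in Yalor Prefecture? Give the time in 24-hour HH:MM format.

1 November 2031 is a Saturday, so the first Monday is November 3 and the second is November 10.
1 March 2032 is a Monday, so Saturdays fall on 6, 13, 20, 27; the last is March 27.
At the standard offset (UTC−01:00), 11:00 UTC − 1h = 10:00 Yalor Prefecture standard time.
The standard-time date in Yalor Prefecture, 25 March 2032, lies within the daylight-saving period (10 November 2031 – 27 March 2032), so Yalor Prefecture is on daylight time, UTC+00:00.
11:00 UTC + 0h = 11:00 local.

11:00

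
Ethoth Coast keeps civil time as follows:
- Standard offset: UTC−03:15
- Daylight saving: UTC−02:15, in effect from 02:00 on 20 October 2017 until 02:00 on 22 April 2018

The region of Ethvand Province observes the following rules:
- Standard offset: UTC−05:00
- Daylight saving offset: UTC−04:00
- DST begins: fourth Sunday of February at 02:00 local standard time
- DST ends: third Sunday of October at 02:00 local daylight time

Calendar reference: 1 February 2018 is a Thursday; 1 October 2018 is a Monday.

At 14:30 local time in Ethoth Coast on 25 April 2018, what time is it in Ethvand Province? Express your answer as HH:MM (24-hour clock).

25 April 2018 does not fall between 20 October 2017 and 22 April 2018, so daylight saving is not in effect and Ethoth Coast is at UTC−03:15.
14:30 Ethoth Coast + 3h15m = 17:45 UTC.
1 February 2018 is a Thursday, so the first Sunday is February 4 and the fourth is February 25.
1 October 2018 is a Monday, so the first Sunday is October 7 and the third is October 21.
At the standard offset (UTC−05:00), 17:45 UTC − 5h = 12:45 Ethvand Province standard time.
The standard-time date in Ethvand Province, 25 April 2018, falls between 25 February and 21 October, so daylight saving is in effect and Ethvand Province is at UTC−04:00.
17:45 UTC − 4h = 13:45 Ethvand Province.

13:45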